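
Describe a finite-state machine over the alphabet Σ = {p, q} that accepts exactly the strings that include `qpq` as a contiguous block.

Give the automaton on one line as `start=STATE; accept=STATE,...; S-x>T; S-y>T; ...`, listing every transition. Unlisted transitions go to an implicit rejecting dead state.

start=A; accept=D; A-p>A; A-q>B; B-p>C; B-q>B; C-p>A; C-q>D; D-p>D; D-q>D

States A..C record the length of the longest prefix of `qpq` that matches the current input suffix. Reaching D means `qpq` has been seen, and we stay there forever. Accept from D.
A 4-state machine:
       p  q 
>  A   A  B 
   B   C  B 
   C   A  D 
 * D   D  D 
(> = start, * = accepting)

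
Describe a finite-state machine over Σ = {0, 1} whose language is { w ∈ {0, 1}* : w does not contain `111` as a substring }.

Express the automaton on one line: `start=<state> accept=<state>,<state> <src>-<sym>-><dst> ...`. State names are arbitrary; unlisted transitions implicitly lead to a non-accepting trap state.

start=q0 accept=q0,q1,q2 q0-0->q0 q0-1->q1 q1-0->q0 q1-1->q2 q2-0->q0 q2-1->q3 q3-0->q3 q3-1->q3

Track partial matches of the forbidden pattern `111`. State q3 is a dead state reached once `111` has occurred; every other state accepts. q0 means no part of `111` is currently matched.
With 4 states:
        0   1  
>* q0   q0  q1 
 * q1   q0  q2 
 * q2   q0  q3 
   q3   q3  q3 
(> = start, * = accepting)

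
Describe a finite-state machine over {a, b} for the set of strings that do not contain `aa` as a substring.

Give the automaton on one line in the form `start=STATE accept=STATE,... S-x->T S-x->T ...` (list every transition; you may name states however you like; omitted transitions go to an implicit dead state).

start=S0 accept=S0,S1 S0-a->S1 S0-b->S0 S1-a->S2 S1-b->S0 S2-a->S2 S2-b->S2

This is the complement of 'contains `aa`'. Use the same substring-matching states — S0 through S2 holding how much of `aa` has just been matched — but flip the accepting set: everything except the trap S2 accepts.
A 3-state machine:
        a   b  
>* S0   S1  S0 
 * S1   S2  S0 
   S2   S2  S2 
(> = start, * = accepting)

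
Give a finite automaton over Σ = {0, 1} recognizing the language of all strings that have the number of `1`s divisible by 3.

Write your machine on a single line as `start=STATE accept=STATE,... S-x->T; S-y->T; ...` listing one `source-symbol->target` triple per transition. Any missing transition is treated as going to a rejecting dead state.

The only thing that matters is how many `1`s have appeared, reduced mod 3. Use one state per residue: A for 0, …, C for 2. Reading `1` moves to the next residue; anything else stays put. A is accepting.
3 states suffice.
       0  1 
>* A   A  B 
   B   B  C 
   C   C  A 
(> = start, * = accepting)

start=A; accept=A; A-0->A; A-1->B; B-0->B; B-1->C; C-0->C; C-1->A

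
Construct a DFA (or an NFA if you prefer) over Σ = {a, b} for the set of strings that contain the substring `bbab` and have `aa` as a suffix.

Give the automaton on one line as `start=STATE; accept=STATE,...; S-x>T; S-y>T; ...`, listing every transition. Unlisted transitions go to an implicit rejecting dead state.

Handle the two conditions separately and then intersect. One (5 states) tracks whether and how much of `bbab` has been seen; the other (3 states) tracks how much of the suffix `aa` has currently been matched. Each combined state is a pair, one component from each; accept when both components accept.
A 9-state machine:
        a   b  
>  S0   S1  S2 
   S1   S3  S2 
   S2   S1  S4 
   S3   S3  S2 
   S4   S5  S4 
   S5   S3  S6 
   S6   S7  S6 
   S7   S8  S6 
 * S8   S8  S6 
(> = start, * = accepting)

start=S0; accept=S8; S0-a>S1; S0-b>S2; S1-a>S3; S1-b>S2; S2-a>S1; S2-b>S4; S3-a>S3; S3-b>S2; S4-a>S5; S4-b>S4; S5-a>S3; S5-b>S6; S6-a>S7; S6-b>S6; S7-a>S8; S7-b>S6; S8-a>S8; S8-b>S6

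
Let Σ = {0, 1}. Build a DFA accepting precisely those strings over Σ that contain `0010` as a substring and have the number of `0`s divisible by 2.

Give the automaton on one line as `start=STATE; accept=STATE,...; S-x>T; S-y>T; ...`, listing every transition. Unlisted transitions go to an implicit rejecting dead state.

Handle the two conditions separately and then intersect. The first has 5 states tracking whether and how much of `0010` has been seen; the second has 2 states tracking the count of `0`s modulo 2. A product state is a pair (one from each), accepting exactly when both do.
        0   1  
>  S0   S1  S0 
   S1   S2  S3 
   S2   S4  S5 
   S3   S6  S3 
   S4   S2  S7 
   S5   S8  S0 
   S6   S4  S0 
   S7   S9  S3 
   S8   S9  S8 
 * S9   S8  S9 
(> = start, * = accepting)

start=S0; accept=S9; S0-0>S1; S0-1>S0; S1-0>S2; S1-1>S3; S2-0>S4; S2-1>S5; S3-0>S6; S3-1>S3; S4-0>S2; S4-1>S7; S5-0>S8; S5-1>S0; S6-0>S4; S6-1>S0; S7-0>S9; S7-1>S3; S8-0>S9; S8-1>S8; S9-0>S8; S9-1>S9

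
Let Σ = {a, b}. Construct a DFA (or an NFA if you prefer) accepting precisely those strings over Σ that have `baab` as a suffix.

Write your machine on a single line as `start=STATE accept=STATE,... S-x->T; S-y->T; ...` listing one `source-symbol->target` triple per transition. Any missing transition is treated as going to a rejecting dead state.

Let each state record the length of the longest suffix of the input read so far that is also a prefix of `baab`. s1 means the last symbol is `b`; s2 means the last 2 symbols are `ba`; s3 means the last 3 symbols are `baa`; s4 means the last 4 symbols are `baab`. Accept only at s4, where the string currently ends in `baab`.
A 5-state machine:
        a   b  
>  s0   s0  s1 
   s1   s2  s1 
   s2   s3  s1 
   s3   s0  s4 
 * s4   s2  s1 
(> = start, * = accepting)

start=s0; accept=s4; s0-a->s0; s0-b->s1; s1-a->s2; s1-b->s1; s2-a->s3; s2-b->s1; s3-a->s0; s3-b->s4; s4-a->s2; s4-b->s1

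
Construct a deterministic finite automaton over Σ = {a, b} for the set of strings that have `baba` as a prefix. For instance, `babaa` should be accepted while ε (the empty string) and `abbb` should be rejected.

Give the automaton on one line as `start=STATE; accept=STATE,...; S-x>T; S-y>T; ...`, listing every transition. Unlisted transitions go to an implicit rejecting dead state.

start=S0; accept=S4; S0-a>S5; S0-b>S1; S1-a>S2; S1-b>S5; S2-a>S5; S2-b>S3; S3-a>S4; S3-b>S5; S4-a>S4; S4-b>S4; S5-a>S5; S5-b>S5

Check the first 4 symbols one by one: S0 through S3 record how many have matched `baba` so far; any wrong symbol goes to the dead state S5. After all 4 match we enter the accepting sink S4.
        a   b  
>  S0   S5  S1 
   S1   S2  S5 
   S2   S5  S3 
   S3   S4  S5 
 * S4   S4  S4 
   S5   S5  S5 
(> = start, * = accepting)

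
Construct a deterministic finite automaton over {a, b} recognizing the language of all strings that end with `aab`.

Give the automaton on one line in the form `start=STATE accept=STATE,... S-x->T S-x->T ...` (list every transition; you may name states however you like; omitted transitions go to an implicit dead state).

Remember how much of `aab` the current input suffix matches. State s0 means no match yet; s1 means the last symbol is `a`; s2 means the last 2 symbols are `aa`; s3 means the last 3 symbols are `aab`. Only s3 accepts. On a mismatch, fall back to the longest proper suffix that is still a prefix of `aab`.
With 4 states:
        a   b  
>  s0   s1  s0 
   s1   s2  s0 
   s2   s2  s3 
 * s3   s1  s0 
(> = start, * = accepting)

start=s0 accept=s3 s0-a->s1 s0-b->s0 s1-a->s2 s1-b->s0 s2-a->s2 s2-b->s3 s3-a->s1 s3-b->s0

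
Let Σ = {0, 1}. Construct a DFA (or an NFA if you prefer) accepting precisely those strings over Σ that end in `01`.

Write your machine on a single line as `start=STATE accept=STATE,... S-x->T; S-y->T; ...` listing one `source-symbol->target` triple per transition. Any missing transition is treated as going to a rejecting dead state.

Let each state record the length of the longest suffix of the input read so far that is also a prefix of `01`. S1 means the last symbol is `0`; S2 means the last 2 symbols are `01`. Accept only at S2, where the string currently ends in `01`.
A 3-state machine:
        0   1  
>  S0   S1  S0 
   S1   S1  S2 
 * S2   S1  S0 
(> = start, * = accepting)

start=S0; accept=S2; S0-0->S1; S0-1->S0; S1-0->S1; S1-1->S2; S2-0->S1; S2-1->S0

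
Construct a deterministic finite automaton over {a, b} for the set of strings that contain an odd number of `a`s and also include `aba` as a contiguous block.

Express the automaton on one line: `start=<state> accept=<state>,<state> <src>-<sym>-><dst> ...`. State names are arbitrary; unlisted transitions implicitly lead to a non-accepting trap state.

Build one automaton per condition and run them in lockstep. The first has 2 states tracking the count of `a`s modulo 2; the second has 4 states tracking whether and how much of `aba` has been seen. A product state is a pair (one from each), accepting exactly when both do.
8 states suffice.
        a   b  
>  s0   s1  s0 
   s1   s2  s3 
   s2   s1  s4 
   s3   s5  s6 
   s4   s7  s0 
   s5   s7  s5 
   s6   s2  s6 
 * s7   s5  s7 
(> = start, * = accepting)

start=s0 accept=s7 s0-a->s1 s0-b->s0 s1-a->s2 s1-b->s3 s2-a->s1 s2-b->s4 s3-a->s5 s3-b->s6 s4-a->s7 s4-b->s0 s5-a->s7 s5-b->s5 s6-a->s2 s6-b->s6 s7-a->s5 s7-b->s7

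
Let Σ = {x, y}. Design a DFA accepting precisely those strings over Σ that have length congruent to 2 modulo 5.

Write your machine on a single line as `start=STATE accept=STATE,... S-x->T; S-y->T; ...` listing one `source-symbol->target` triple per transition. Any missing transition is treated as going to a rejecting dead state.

Only the length mod 5 matters, so use a 5-cycle: from any state, every input symbol moves to the next state, wrapping q4 back to q0. Mark q2 accepting.
        x   y  
>  q0   q1  q1 
   q1   q2  q2 
 * q2   q3  q3 
   q3   q4  q4 
   q4   q0  q0 
(> = start, * = accepting)

start=q0; accept=q2; q0-x->q1; q0-y->q1; q1-x->q2; q1-y->q2; q2-x->q3; q2-y->q3; q3-x->q4; q3-y->q4; q4-x->q0; q4-y->q0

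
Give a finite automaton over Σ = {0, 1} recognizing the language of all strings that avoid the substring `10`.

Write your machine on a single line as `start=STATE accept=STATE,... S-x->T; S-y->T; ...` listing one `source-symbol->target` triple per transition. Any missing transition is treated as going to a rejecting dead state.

Track partial matches of the forbidden pattern `10`. State C is a dead state reached once `10` has occurred; every other state accepts. A means no part of `10` is currently matched.
       0  1 
>* A   A  B 
 * B   C  B 
   C   C  C 
(> = start, * = accepting)

start=A; accept=A,B; A-0->A; A-1->B; B-0->C; B-1->B; C-0->C; C-1->C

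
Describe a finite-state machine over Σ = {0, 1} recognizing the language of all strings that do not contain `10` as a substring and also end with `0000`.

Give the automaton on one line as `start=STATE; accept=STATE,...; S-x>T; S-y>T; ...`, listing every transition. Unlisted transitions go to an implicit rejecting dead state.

start=s0; accept=s5; s0-0>s1; s0-1>s2; s1-0>s3; s1-1>s2; s2-0>s2; s2-1>s2; s3-0>s4; s3-1>s2; s4-0>s5; s4-1>s2; s5-0>s5; s5-1>s2

Build one automaton per condition and run them in lockstep. The first has 3 states tracking partial matches of the forbidden pattern `10`; the second has 5 states tracking how much of the suffix `0000` has currently been matched. A product state is a pair (one from each), accepting exactly when both do. Minimizing collapses redundant product states.
6 states suffice.
        0   1  
>  s0   s1  s2 
   s1   s3  s2 
   s2   s2  s2 
   s3   s4  s2 
   s4   s5  s2 
 * s5   s5  s2 
(> = start, * = accepting)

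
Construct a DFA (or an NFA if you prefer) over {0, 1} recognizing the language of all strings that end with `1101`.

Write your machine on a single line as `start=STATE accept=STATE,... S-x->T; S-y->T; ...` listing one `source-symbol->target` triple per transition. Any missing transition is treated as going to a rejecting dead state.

Let each state record the length of the longest suffix of the input read so far that is also a prefix of `1101`. s1 means the last symbol is `1`; s2 means the last 2 symbols are `11`; s3 means the last 3 symbols are `110`; s4 means the last 4 symbols are `1101`. Accept only at s4, where the string currently ends in `1101`.
5 states suffice.
        0   1  
>  s0   s0  s1 
   s1   s0  s2 
   s2   s3  s2 
   s3   s0  s4 
 * s4   s0  s2 
(> = start, * = accepting)

start=s0; accept=s4; s0-0->s0; s0-1->s1; s1-0->s0; s1-1->s2; s2-0->s3; s2-1->s2; s3-0->s0; s3-1->s4; s4-0->s0; s4-1->s2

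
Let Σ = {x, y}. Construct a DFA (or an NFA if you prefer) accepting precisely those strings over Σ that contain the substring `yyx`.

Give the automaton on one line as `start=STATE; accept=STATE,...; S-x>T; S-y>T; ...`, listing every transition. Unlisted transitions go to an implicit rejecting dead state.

start=s0; accept=s3; s0-x>s0; s0-y>s1; s1-x>s0; s1-y>s2; s2-x>s3; s2-y>s2; s3-x>s3; s3-y>s3

Track how much of `yyx` has been matched so far: state s0 is no progress, s3 is the absorbing accept state reached once `yyx` has occurred. Intermediate states record partial matches; on a mismatch, fall back to the longest reusable overlap.
A 4-state machine:
        x   y  
>  s0   s0  s1 
   s1   s0  s2 
   s2   s3  s2 
 * s3   s3  s3 
(> = start, * = accepting)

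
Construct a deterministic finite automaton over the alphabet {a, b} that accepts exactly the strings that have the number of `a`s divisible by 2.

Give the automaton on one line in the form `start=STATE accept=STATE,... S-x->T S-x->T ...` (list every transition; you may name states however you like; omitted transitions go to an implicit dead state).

The only thing that matters is how many `a`s have appeared, reduced mod 2. Use one state per residue: q0 for 0, …, q1 for 1. Reading `a` moves to the next residue; anything else stays put. q0 is accepting.
A 2-state machine:
        a   b  
>* q0   q1  q0 
   q1   q0  q1 
(> = start, * = accepting)

start=q0 accept=q0 q0-a->q1 q0-b->q0 q1-a->q0 q1-b->q1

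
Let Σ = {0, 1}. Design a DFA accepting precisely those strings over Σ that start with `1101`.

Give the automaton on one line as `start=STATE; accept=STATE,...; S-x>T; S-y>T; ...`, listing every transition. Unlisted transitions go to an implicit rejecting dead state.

start=q0; accept=q4; q0-0>q5; q0-1>q1; q1-0>q5; q1-1>q2; q2-0>q3; q2-1>q5; q3-0>q5; q3-1>q4; q4-0>q4; q4-1>q4; q5-0>q5; q5-1>q5

Walk along `1101` while the input agrees: from q0 take `1` to q1, and so on. Any deviation drops to the rejecting sink q5. Once q4 is reached the prefix is confirmed and every continuation is accepted.
With 6 states:
        0   1  
>  q0   q5  q1 
   q1   q5  q2 
   q2   q3  q5 
   q3   q5  q4 
 * q4   q4  q4 
   q5   q5  q5 
(> = start, * = accepting)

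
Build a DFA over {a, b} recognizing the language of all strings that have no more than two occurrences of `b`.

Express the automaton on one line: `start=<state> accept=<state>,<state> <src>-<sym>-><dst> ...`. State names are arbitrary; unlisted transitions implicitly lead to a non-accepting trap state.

start=q0 accept=q0,q1,q2 q0-a->q0 q0-b->q1 q1-a->q1 q1-b->q2 q2-a->q2 q2-b->q3 q3-a->q3 q3-b->q3

Only the number of `b`s matters, and only up to 3. Make a chain q0 → q1 → q2 → q3 advanced by each `b` (with q3 absorbing); every other symbol self-loops. The accepting set is {q0, q1, q2}.
4 states suffice.
        a   b  
>* q0   q0  q1 
 * q1   q1  q2 
 * q2   q2  q3 
   q3   q3  q3 
(> = start, * = accepting)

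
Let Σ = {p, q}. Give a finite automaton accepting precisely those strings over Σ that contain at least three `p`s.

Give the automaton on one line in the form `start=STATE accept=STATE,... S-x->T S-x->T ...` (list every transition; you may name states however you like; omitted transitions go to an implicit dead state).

start=A accept=D,E A-p->B A-q->A B-p->C B-q->B C-p->D C-q->C D-p->E D-q->D E-p->E E-q->E

Only the number of `p`s matters, and only up to 4. Make a chain A → B → C → D → E advanced by each `p` (with E absorbing); every other symbol self-loops. The accepting set is {D, E}.
5 states suffice.
       p  q 
>  A   B  A 
   B   C  B 
   C   D  C 
 * D   E  D 
 * E   E  E 
(> = start, * = accepting)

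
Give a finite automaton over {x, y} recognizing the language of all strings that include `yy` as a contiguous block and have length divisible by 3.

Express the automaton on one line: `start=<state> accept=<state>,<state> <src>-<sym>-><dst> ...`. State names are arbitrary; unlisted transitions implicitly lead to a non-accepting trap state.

start=S0 accept=S7 S0-x->S1 S0-y->S2 S1-x->S3 S1-y->S4 S2-x->S3 S2-y->S5 S3-x->S0 S3-y->S6 S4-x->S0 S4-y->S7 S5-x->S7 S5-y->S7 S6-x->S1 S6-y->S8 S7-x->S8 S7-y->S8 S8-x->S5 S8-y->S5

Run two small machines in parallel and take their product. One (3 states) tracks whether and how much of `yy` has been seen; the other (3 states) tracks the input length modulo 3. Each combined state is a pair, one component from each; accept when both components accept.
A 9-state machine:
        x   y  
>  S0   S1  S2 
   S1   S3  S4 
   S2   S3  S5 
   S3   S0  S6 
   S4   S0  S7 
   S5   S7  S7 
   S6   S1  S8 
 * S7   S8  S8 
   S8   S5  S5 
(> = start, * = accepting)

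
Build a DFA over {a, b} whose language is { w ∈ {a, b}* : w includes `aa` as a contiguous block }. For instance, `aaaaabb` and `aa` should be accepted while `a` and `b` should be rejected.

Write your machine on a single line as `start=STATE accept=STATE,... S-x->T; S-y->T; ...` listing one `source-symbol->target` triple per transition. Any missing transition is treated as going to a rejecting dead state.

States q0..q1 record the length of the longest prefix of `aa` that matches the current input suffix. Reaching q2 means `aa` has been seen, and we stay there forever. Accept from q2.
With 3 states:
        a   b  
>  q0   q1  q0 
   q1   q2  q0 
 * q2   q2  q2 
(> = start, * = accepting)

start=q0; accept=q2; q0-a->q1; q0-b->q0; q1-a->q2; q1-b->q0; q2-a->q2; q2-b->q2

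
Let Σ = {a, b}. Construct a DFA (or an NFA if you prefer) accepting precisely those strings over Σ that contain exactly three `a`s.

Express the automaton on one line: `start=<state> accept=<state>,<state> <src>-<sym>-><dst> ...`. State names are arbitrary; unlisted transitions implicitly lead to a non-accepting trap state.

start=s0 accept=s3 s0-a->s1 s0-b->s0 s1-a->s2 s1-b->s1 s2-a->s3 s2-b->s2 s3-a->s4 s3-b->s3 s4-a->s4 s4-b->s4

Only the number of `a`s matters, and only up to 4. Make a chain s0 → s1 → s2 → s3 → s4 advanced by each `a` (with s4 absorbing); every other symbol self-loops. The accepting set is {s3}.
With 5 states:
        a   b  
>  s0   s1  s0 
   s1   s2  s1 
   s2   s3  s2 
 * s3   s4  s3 
   s4   s4  s4 
(> = start, * = accepting)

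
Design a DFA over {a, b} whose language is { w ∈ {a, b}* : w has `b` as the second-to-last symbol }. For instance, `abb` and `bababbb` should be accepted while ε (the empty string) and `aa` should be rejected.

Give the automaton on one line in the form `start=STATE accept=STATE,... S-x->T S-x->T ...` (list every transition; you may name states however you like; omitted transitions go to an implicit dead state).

start=q0 accept=q5,q6 q0-a->q1 q0-b->q2 q1-a->q3 q1-b->q4 q2-a->q5 q2-b->q6 q3-a->q3 q3-b->q4 q4-a->q5 q4-b->q6 q5-a->q3 q5-b->q4 q6-a->q5 q6-b->q6

Because acceptance depends on a position counted from the end, the machine has to buffer the most recent 2 symbols. Make each state the string of the last up-to-2 symbols read; on input `x` shift the window left and append `x`. Accept when the buffered window has length 2 and begins with `b`.
        a   b  
>  q0   q1  q2 
   q1   q3  q4 
   q2   q5  q6 
   q3   q3  q4 
   q4   q5  q6 
 * q5   q3  q4 
 * q6   q5  q6 
(> = start, * = accepting)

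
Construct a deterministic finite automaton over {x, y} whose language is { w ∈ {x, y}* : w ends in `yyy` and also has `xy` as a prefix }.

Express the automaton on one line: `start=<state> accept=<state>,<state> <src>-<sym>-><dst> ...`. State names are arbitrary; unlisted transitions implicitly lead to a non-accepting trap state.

start=s0 accept=s9 s0-x->s1 s0-y->s2 s1-x->s3 s1-y->s4 s2-x->s3 s2-y->s5 s3-x->s3 s3-y->s2 s4-x->s6 s4-y->s7 s5-x->s3 s5-y->s8 s6-x->s6 s6-y->s4 s7-x->s6 s7-y->s9 s8-x->s3 s8-y->s8 s9-x->s6 s9-y->s9

Handle the two conditions separately and then intersect. The first has 4 states tracking how much of the suffix `yyy` has currently been matched; the second has 4 states tracking whether the input so far still matches the prefix `xy`. A product state is a pair (one from each), accepting exactly when both do.
10 states suffice.
        x   y  
>  s0   s1  s2 
   s1   s3  s4 
   s2   s3  s5 
   s3   s3  s2 
   s4   s6  s7 
   s5   s3  s8 
   s6   s6  s4 
   s7   s6  s9 
   s8   s3  s8 
 * s9   s6  s9 
(> = start, * = accepting)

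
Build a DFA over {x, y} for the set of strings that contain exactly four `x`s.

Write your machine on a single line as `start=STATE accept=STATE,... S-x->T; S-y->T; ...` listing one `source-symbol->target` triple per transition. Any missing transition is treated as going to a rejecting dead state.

start=q0; accept=q4; q0-x->q1; q0-y->q0; q1-x->q2; q1-y->q1; q2-x->q3; q2-y->q2; q3-x->q4; q3-y->q3; q4-x->q5; q4-y->q4; q5-x->q5; q5-y->q5

Only the number of `x`s matters, and only up to 5. Make a chain q0 → q1 → q2 → q3 → q4 → q5 advanced by each `x` (with q5 absorbing); every other symbol self-loops. The accepting set is {q4}.
A 6-state machine:
        x   y  
>  q0   q1  q0 
   q1   q2  q1 
   q2   q3  q2 
   q3   q4  q3 
 * q4   q5  q4 
   q5   q5  q5 
(> = start, * = accepting)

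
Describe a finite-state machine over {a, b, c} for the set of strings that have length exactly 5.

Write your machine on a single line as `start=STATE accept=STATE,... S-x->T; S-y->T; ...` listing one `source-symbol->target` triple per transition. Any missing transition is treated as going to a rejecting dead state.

start=s0; accept=s5; s0-a->s1; s0-b->s1; s0-c->s1; s1-a->s2; s1-b->s2; s1-c->s2; s2-a->s3; s2-b->s3; s2-c->s3; s3-a->s4; s3-b->s4; s3-c->s4; s4-a->s5; s4-b->s5; s4-c->s5; s5-a->s6; s5-b->s6; s5-c->s6; s6-a->s6; s6-b->s6; s6-c->s6

Count input length up to 6: every symbol moves from s0 toward s6, which means 'more than 5' and absorbs. Accept from {s5}.
7 states suffice.
        a   b   c  
>  s0   s1  s1  s1 
   s1   s2  s2  s2 
   s2   s3  s3  s3 
   s3   s4  s4  s4 
   s4   s5  s5  s5 
 * s5   s6  s6  s6 
   s6   s6  s6  s6 
(> = start, * = accepting)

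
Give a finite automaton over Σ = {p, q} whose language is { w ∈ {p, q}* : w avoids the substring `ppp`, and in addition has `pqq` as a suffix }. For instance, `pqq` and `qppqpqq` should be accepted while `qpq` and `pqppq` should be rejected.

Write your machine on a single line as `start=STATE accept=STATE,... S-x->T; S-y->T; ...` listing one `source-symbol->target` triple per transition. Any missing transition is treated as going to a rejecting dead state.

Run two small machines in parallel and take their product. The first has 4 states tracking partial matches of the forbidden pattern `ppp`; the second has 4 states tracking how much of the suffix `pqq` has currently been matched. A product state is a pair (one from each), accepting exactly when both do. Equivalent product states are then merged.
       p  q 
>  A   B  A 
   B   C  D 
   C   E  D 
   D   B  F 
   E   E  E 
 * F   B  A 
(> = start, * = accepting)

start=A; accept=F; A-p->B; A-q->A; B-p->C; B-q->D; C-p->E; C-q->D; D-p->B; D-q->F; E-p->E; E-q->E; F-p->B; F-q->A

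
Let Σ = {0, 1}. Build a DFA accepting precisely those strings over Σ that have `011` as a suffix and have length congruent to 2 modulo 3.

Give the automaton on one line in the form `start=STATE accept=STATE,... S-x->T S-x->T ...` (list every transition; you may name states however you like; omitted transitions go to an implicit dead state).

start=A accept=L A-0->B A-1->C B-0->D B-1->E C-0->D C-1->F D-0->G D-1->H E-0->G E-1->I F-0->G F-1->A G-0->B G-1->J H-0->B H-1->K I-0->B I-1->C J-0->D J-1->L K-0->D K-1->F L-0->G L-1->A

Build one automaton per condition and run them in lockstep. The first has 4 states tracking how much of the suffix `011` has currently been matched; the second has 3 states tracking the input length modulo 3. A product state is a pair (one from each), accepting exactly when both do.
With 12 states:
       0  1 
>  A   B  C 
   B   D  E 
   C   D  F 
   D   G  H 
   E   G  I 
   F   G  A 
   G   B  J 
   H   B  K 
   I   B  C 
   J   D  L 
   K   D  F 
 * L   G  A 
(> = start, * = accepting)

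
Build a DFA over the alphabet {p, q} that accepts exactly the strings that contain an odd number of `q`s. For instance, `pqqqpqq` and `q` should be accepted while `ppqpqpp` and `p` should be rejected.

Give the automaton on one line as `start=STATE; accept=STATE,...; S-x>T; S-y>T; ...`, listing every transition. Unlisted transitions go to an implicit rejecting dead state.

Keep the running count of `q`s modulo 2: each `q` advances along the cycle A → B → A while other symbols loop. Accept at B.
With 2 states:
       p  q 
>  A   A  B 
 * B   B  A 
(> = start, * = accepting)

start=A; accept=B; A-p>A; A-q>B; B-p>B; B-q>A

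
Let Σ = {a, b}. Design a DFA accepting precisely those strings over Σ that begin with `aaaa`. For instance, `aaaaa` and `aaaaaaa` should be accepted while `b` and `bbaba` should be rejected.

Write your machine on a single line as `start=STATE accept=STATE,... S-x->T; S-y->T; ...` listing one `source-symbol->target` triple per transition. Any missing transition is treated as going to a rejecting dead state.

Walk along `aaaa` while the input agrees: from s0 take `a` to s1, and so on. Any deviation drops to the rejecting sink s5. Once s4 is reached the prefix is confirmed and every continuation is accepted.
With 6 states:
        a   b  
>  s0   s1  s5 
   s1   s2  s5 
   s2   s3  s5 
   s3   s4  s5 
 * s4   s4  s4 
   s5   s5  s5 
(> = start, * = accepting)

start=s0; accept=s4; s0-a->s1; s0-b->s5; s1-a->s2; s1-b->s5; s2-a->s3; s2-b->s5; s3-a->s4; s3-b->s5; s4-a->s4; s4-b->s4; s5-a->s5; s5-b->s5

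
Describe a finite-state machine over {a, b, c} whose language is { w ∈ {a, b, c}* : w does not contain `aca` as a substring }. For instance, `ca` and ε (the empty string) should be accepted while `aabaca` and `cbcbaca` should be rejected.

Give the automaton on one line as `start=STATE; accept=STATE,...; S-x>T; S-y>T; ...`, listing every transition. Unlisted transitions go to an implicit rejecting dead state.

start=s0; accept=s0,s1,s2; s0-a>s1; s0-b>s0; s0-c>s0; s1-a>s1; s1-b>s0; s1-c>s2; s2-a>s3; s2-b>s0; s2-c>s0; s3-a>s3; s3-b>s3; s3-c>s3

This is the complement of 'contains `aca`'. Use the same substring-matching states — s0 through s3 holding how much of `aca` has just been matched — but flip the accepting set: everything except the trap s3 accepts.
4 states suffice.
        a   b   c  
>* s0   s1  s0  s0 
 * s1   s1  s0  s2 
 * s2   s3  s0  s0 
   s3   s3  s3  s3 
(> = start, * = accepting)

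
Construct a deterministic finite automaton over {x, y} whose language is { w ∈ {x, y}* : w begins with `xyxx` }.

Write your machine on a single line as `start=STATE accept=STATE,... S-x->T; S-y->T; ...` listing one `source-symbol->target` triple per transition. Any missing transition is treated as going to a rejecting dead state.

Walk along `xyxx` while the input agrees: from S0 take `x` to S1, and so on. Any deviation drops to the rejecting sink S5. Once S4 is reached the prefix is confirmed and every continuation is accepted.
With 6 states:
        x   y  
>  S0   S1  S5 
   S1   S5  S2 
   S2   S3  S5 
   S3   S4  S5 
 * S4   S4  S4 
   S5   S5  S5 
(> = start, * = accepting)

start=S0; accept=S4; S0-x->S1; S0-y->S5; S1-x->S5; S1-y->S2; S2-x->S3; S2-y->S5; S3-x->S4; S3-y->S5; S4-x->S4; S4-y->S4; S5-x->S5; S5-y->S5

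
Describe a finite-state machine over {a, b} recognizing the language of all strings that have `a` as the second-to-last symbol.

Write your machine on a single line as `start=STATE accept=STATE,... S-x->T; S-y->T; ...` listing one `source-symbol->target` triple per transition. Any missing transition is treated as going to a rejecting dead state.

Because acceptance depends on a position counted from the end, the machine has to buffer the most recent 2 symbols. Make each state the string of the last up-to-2 symbols read; on input `x` shift the window left and append `x`. Accept when the buffered window has length 2 and begins with `a`.
A 7-state machine:
        a   b  
>  q0   q1  q2 
   q1   q3  q4 
   q2   q5  q6 
 * q3   q3  q4 
 * q4   q5  q6 
   q5   q3  q4 
   q6   q5  q6 
(> = start, * = accepting)

start=q0; accept=q3,q4; q0-a->q1; q0-b->q2; q1-a->q3; q1-b->q4; q2-a->q5; q2-b->q6; q3-a->q3; q3-b->q4; q4-a->q5; q4-b->q6; q5-a->q3; q5-b->q4; q6-a->q5; q6-b->q6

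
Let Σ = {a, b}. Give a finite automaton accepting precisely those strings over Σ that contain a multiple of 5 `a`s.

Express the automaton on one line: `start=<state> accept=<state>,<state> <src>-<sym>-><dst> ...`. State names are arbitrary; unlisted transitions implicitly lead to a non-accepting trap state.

start=s0 accept=s0 s0-a->s1 s0-b->s0 s1-a->s2 s1-b->s1 s2-a->s3 s2-b->s2 s3-a->s4 s3-b->s3 s4-a->s0 s4-b->s4

The only thing that matters is how many `a`s have appeared, reduced mod 5. Use one state per residue: s0 for 0, …, s4 for 4. Reading `a` moves to the next residue; anything else stays put. s0 is accepting.
5 states suffice.
        a   b  
>* s0   s1  s0 
   s1   s2  s1 
   s2   s3  s2 
   s3   s4  s3 
   s4   s0  s4 
(> = start, * = accepting)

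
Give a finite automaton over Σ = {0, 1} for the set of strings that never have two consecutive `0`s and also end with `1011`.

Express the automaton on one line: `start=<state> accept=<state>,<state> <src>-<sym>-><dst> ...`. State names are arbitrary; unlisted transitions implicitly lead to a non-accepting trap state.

Run two small machines in parallel and take their product. One (3 states) tracks partial matches of the forbidden pattern `00`; the other (5 states) tracks how much of the suffix `1011` has currently been matched. Each combined state is a pair, one component from each; accept when both components accept.
          0    1  
>  q0     q1   q2 
   q1     q3   q2 
   q2     q4   q2 
   q3     q3   q5 
   q4     q3   q6 
   q5     q7   q5 
   q6     q4   q8 
   q7     q3   q9 
 * q8     q4   q2 
   q9     q7  q10 
   q10    q7   q5 
(> = start, * = accepting)

start=q0 accept=q8 q0-0->q1 q0-1->q2 q1-0->q3 q1-1->q2 q2-0->q4 q2-1->q2 q3-0->q3 q3-1->q5 q4-0->q3 q4-1->q6 q5-0->q7 q5-1->q5 q6-0->q4 q6-1->q8 q7-0->q3 q7-1->q9 q8-0->q4 q8-1->q2 q9-0->q7 q9-1->q10 q10-0->q7 q10-1->q5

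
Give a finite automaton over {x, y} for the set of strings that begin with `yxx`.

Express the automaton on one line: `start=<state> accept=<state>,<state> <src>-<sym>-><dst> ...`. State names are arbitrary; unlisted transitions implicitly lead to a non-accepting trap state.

Walk along `yxx` while the input agrees: from s0 take `y` to s1, and so on. Any deviation drops to the rejecting sink s4. Once s3 is reached the prefix is confirmed and every continuation is accepted.
5 states suffice.
        x   y  
>  s0   s4  s1 
   s1   s2  s4 
   s2   s3  s4 
 * s3   s3  s3 
   s4   s4  s4 
(> = start, * = accepting)

start=s0 accept=s3 s0-x->s4 s0-y->s1 s1-x->s2 s1-y->s4 s2-x->s3 s2-y->s4 s3-x->s3 s3-y->s3 s4-x->s4 s4-y->s4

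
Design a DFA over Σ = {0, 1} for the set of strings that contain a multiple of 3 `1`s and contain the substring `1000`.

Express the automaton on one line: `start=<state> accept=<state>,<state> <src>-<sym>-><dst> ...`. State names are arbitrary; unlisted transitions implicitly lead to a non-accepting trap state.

start=A accept=M A-0->A A-1->B B-0->C B-1->D C-0->E C-1->D D-0->F D-1->G E-0->H E-1->D F-0->I F-1->G G-0->J G-1->B H-0->H H-1->K I-0->K I-1->G J-0->L J-1->B K-0->K K-1->M L-0->M L-1->B M-0->M M-1->H

Build one automaton per condition and run them in lockstep. One (3 states) tracks the count of `1`s modulo 3; the other (5 states) tracks whether and how much of `1000` has been seen. Each combined state is a pair, one component from each; accept when both components accept.
       0  1 
>  A   A  B 
   B   C  D 
   C   E  D 
   D   F  G 
   E   H  D 
   F   I  G 
   G   J  B 
   H   H  K 
   I   K  G 
   J   L  B 
   K   K  M 
   L   M  B 
 * M   M  H 
(> = start, * = accepting)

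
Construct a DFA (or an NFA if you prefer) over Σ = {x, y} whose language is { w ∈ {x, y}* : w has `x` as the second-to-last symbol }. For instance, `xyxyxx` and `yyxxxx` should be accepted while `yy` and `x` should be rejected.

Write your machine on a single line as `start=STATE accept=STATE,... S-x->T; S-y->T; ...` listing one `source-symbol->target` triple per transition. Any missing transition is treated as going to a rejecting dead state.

start=S0; accept=S3,S4; S0-x->S1; S0-y->S2; S1-x->S3; S1-y->S4; S2-x->S5; S2-y->S6; S3-x->S3; S3-y->S4; S4-x->S5; S4-y->S6; S5-x->S3; S5-y->S4; S6-x->S5; S6-y->S6

Because acceptance depends on a position counted from the end, the machine has to buffer the most recent 2 symbols. Make each state the string of the last up-to-2 symbols read; on input `x` shift the window left and append `x`. Accept when the buffered window has length 2 and begins with `x`.
With 7 states:
        x   y  
>  S0   S1  S2 
   S1   S3  S4 
   S2   S5  S6 
 * S3   S3  S4 
 * S4   S5  S6 
   S5   S3  S4 
   S6   S5  S6 
(> = start, * = accepting)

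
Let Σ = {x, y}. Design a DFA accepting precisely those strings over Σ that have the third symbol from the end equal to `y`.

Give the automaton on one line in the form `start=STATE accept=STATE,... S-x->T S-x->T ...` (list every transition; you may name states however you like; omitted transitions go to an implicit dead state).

Because acceptance depends on a position counted from the end, the machine has to buffer the most recent 3 symbols. Make each state the string of the last up-to-3 symbols read; on input `x` shift the window left and append `x`. Accept when the buffered window has length 3 and begins with `y`.
15 states suffice.
          x    y  
>  q0     q1   q2 
   q1     q3   q4 
   q2     q5   q6 
   q3     q7   q8 
   q4     q9  q10 
   q5    q11  q12 
   q6    q13  q14 
   q7     q7   q8 
   q8     q9  q10 
   q9    q11  q12 
   q10   q13  q14 
 * q11    q7   q8 
 * q12    q9  q10 
 * q13   q11  q12 
 * q14   q13  q14 
(> = start, * = accepting)

start=q0 accept=q11,q12,q13,q14 q0-x->q1 q0-y->q2 q1-x->q3 q1-y->q4 q2-x->q5 q2-y->q6 q3-x->q7 q3-y->q8 q4-x->q9 q4-y->q10 q5-x->q11 q5-y->q12 q6-x->q13 q6-y->q14 q7-x->q7 q7-y->q8 q8-x->q9 q8-y->q10 q9-x->q11 q9-y->q12 q10-x->q13 q10-y->q14 q11-x->q7 q11-y->q8 q12-x->q9 q12-y->q10 q13-x->q11 q13-y->q12 q14-x->q13 q14-y->q14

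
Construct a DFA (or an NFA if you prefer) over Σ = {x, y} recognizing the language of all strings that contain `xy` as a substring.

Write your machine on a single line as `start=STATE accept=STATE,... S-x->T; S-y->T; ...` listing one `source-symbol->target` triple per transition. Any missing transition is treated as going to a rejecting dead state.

start=q0; accept=q2; q0-x->q1; q0-y->q0; q1-x->q1; q1-y->q2; q2-x->q2; q2-y->q2

States q0..q1 record the length of the longest prefix of `xy` that matches the current input suffix. Reaching q2 means `xy` has been seen, and we stay there forever. Accept from q2.
A 3-state machine:
        x   y  
>  q0   q1  q0 
   q1   q1  q2 
 * q2   q2  q2 
(> = start, * = accepting)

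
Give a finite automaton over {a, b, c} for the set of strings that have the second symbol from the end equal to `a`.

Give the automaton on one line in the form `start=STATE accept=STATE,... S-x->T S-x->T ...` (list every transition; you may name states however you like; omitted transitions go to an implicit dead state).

start=S0 accept=S4,S5,S6 S0-a->S1 S0-b->S2 S0-c->S3 S1-a->S4 S1-b->S5 S1-c->S6 S2-a->S7 S2-b->S8 S2-c->S9 S3-a->S10 S3-b->S11 S3-c->S12 S4-a->S4 S4-b->S5 S4-c->S6 S5-a->S7 S5-b->S8 S5-c->S9 S6-a->S10 S6-b->S11 S6-c->S12 S7-a->S4 S7-b->S5 S7-c->S6 S8-a->S7 S8-b->S8 S8-c->S9 S9-a->S10 S9-b->S11 S9-c->S12 S10-a->S4 S10-b->S5 S10-c->S6 S11-a->S7 S11-b->S8 S11-c->S9 S12-a->S10 S12-b->S11 S12-c->S12

A DFA must remember the last 2 symbols (since which symbol is second-to-last isn't known until the input ends). Use one state per possible window of the last ≤2 symbols; accept from those whose window starts with `a`.
13 states suffice.
          a    b    c  
>  S0     S1   S2   S3 
   S1     S4   S5   S6 
   S2     S7   S8   S9 
   S3    S10  S11  S12 
 * S4     S4   S5   S6 
 * S5     S7   S8   S9 
 * S6    S10  S11  S12 
   S7     S4   S5   S6 
   S8     S7   S8   S9 
   S9    S10  S11  S12 
   S10    S4   S5   S6 
   S11    S7   S8   S9 
   S12   S10  S11  S12 
(> = start, * = accepting)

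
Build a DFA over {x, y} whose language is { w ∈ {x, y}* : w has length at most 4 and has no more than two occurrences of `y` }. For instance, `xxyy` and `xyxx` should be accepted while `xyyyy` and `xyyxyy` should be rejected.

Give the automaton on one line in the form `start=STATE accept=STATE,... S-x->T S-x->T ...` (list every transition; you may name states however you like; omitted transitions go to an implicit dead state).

start=A accept=A,B,C,D,E,F,G,H,J A-x->B A-y->C B-x->D B-y->E C-x->E C-y->F D-x->G D-y->G E-x->G E-y->H F-x->H F-y->I G-x->J G-y->J H-x->J H-y->I I-x->I I-y->I J-x->I J-y->I

Handle the two conditions separately and then intersect. One (6 states) tracks the input length, saturating at 5; the other (4 states) tracks the count of `y`s, saturating at 3. Each combined state is a pair, one component from each; accept when both components accept. Minimizing collapses redundant product states.
A 10-state machine:
       x  y 
>* A   B  C 
 * B   D  E 
 * C   E  F 
 * D   G  G 
 * E   G  H 
 * F   H  I 
 * G   J  J 
 * H   J  I 
   I   I  I 
 * J   I  I 
(> = start, * = accepting)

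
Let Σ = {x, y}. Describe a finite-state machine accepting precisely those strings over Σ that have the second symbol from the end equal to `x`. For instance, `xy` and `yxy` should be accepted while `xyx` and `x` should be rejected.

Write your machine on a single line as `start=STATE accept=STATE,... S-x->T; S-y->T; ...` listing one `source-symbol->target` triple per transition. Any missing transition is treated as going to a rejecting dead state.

Because acceptance depends on a position counted from the end, the machine has to buffer the most recent 2 symbols. Make each state the string of the last up-to-2 symbols read; on input `x` shift the window left and append `x`. Accept when the buffered window has length 2 and begins with `x`.
        x   y  
>  q0   q1  q2 
   q1   q3  q4 
   q2   q5  q6 
 * q3   q3  q4 
 * q4   q5  q6 
   q5   q3  q4 
   q6   q5  q6 
(> = start, * = accepting)

start=q0; accept=q3,q4; q0-x->q1; q0-y->q2; q1-x->q3; q1-y->q4; q2-x->q5; q2-y->q6; q3-x->q3; q3-y->q4; q4-x->q5; q4-y->q6; q5-x->q3; q5-y->q4; q6-x->q5; q6-y->q6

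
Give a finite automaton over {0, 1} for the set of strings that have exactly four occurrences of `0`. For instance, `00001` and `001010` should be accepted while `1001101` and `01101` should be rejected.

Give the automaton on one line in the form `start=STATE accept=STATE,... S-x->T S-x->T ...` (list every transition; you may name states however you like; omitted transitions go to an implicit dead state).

start=s0 accept=s4 s0-0->s1 s0-1->s0 s1-0->s2 s1-1->s1 s2-0->s3 s2-1->s2 s3-0->s4 s3-1->s3 s4-0->s5 s4-1->s4 s5-0->s5 s5-1->s5

Only the number of `0`s matters, and only up to 5. Make a chain s0 → s1 → s2 → s3 → s4 → s5 advanced by each `0` (with s5 absorbing); every other symbol self-loops. The accepting set is {s4}.
With 6 states:
        0   1  
>  s0   s1  s0 
   s1   s2  s1 
   s2   s3  s2 
   s3   s4  s3 
 * s4   s5  s4 
   s5   s5  s5 
(> = start, * = accepting)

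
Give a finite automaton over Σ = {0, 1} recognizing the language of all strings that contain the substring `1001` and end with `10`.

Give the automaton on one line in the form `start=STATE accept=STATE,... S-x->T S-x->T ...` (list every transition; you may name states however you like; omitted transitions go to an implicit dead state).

start=q0 accept=q5 q0-0->q0 q0-1->q1 q1-0->q2 q1-1->q1 q2-0->q3 q2-1->q1 q3-0->q0 q3-1->q4 q4-0->q5 q4-1->q4 q5-0->q6 q5-1->q4 q6-0->q6 q6-1->q4

Handle the two conditions separately and then intersect. The first has 5 states tracking whether and how much of `1001` has been seen; the second has 3 states tracking how much of the suffix `10` has currently been matched. A product state is a pair (one from each), accepting exactly when both do.
        0   1  
>  q0   q0  q1 
   q1   q2  q1 
   q2   q3  q1 
   q3   q0  q4 
   q4   q5  q4 
 * q5   q6  q4 
   q6   q6  q4 
(> = start, * = accepting)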